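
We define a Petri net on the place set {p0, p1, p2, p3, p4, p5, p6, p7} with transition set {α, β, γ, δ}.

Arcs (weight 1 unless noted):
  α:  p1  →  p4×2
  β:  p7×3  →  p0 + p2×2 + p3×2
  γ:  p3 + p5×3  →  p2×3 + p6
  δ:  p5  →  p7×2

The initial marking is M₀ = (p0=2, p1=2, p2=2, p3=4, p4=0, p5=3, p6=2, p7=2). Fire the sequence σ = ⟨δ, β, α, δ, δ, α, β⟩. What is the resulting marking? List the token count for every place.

step 1: fire δ:  (p0=2, p1=2, p2=2, p3=4, p4=0, p5=3, p6=2, p7=2) → (p0=2, p1=2, p2=2, p3=4, p4=0, p5=2, p6=2, p7=4)
step 2: fire β:  (p0=2, p1=2, p2=2, p3=4, p4=0, p5=2, p6=2, p7=4) → (p0=3, p1=2, p2=4, p3=6, p4=0, p5=2, p6=2, p7=1)
step 3: fire α:  (p0=3, p1=2, p2=4, p3=6, p4=0, p5=2, p6=2, p7=1) → (p0=3, p1=1, p2=4, p3=6, p4=2, p5=2, p6=2, p7=1)
step 4: fire δ:  (p0=3, p1=1, p2=4, p3=6, p4=2, p5=2, p6=2, p7=1) → (p0=3, p1=1, p2=4, p3=6, p4=2, p5=1, p6=2, p7=3)
step 5: fire δ:  (p0=3, p1=1, p2=4, p3=6, p4=2, p5=1, p6=2, p7=3) → (p0=3, p1=1, p2=4, p3=6, p4=2, p5=0, p6=2, p7=5)
step 6: fire α:  (p0=3, p1=1, p2=4, p3=6, p4=2, p5=0, p6=2, p7=5) → (p0=3, p1=0, p2=4, p3=6, p4=4, p5=0, p6=2, p7=5)
step 7: fire β:  (p0=3, p1=0, p2=4, p3=6, p4=4, p5=0, p6=2, p7=5) → (p0=4, p1=0, p2=6, p3=8, p4=4, p5=0, p6=2, p7=2)

(p0=4, p1=0, p2=6, p3=8, p4=4, p5=0, p6=2, p7=2)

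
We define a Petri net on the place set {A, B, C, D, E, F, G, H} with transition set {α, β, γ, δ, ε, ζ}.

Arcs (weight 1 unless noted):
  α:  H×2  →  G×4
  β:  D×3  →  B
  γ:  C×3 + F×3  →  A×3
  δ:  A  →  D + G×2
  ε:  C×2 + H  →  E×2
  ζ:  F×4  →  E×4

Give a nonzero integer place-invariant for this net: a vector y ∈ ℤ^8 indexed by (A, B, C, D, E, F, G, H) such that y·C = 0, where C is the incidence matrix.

Incidence matrix C (rows=places, cols=transitions):
        α    β    γ    δ    ε    ζ
    A   0    0    3   -1    0    0
    B   0    1    0    0    0    0
    C   0    0   -3    0   -2    0
    D   0   -3    0    1    0    0
    E   0    0    0    0    2    4
    F   0    0   -3    0    0   -4
    G   4    0    0    2    0    0
    H  -2    0    0    0   -1    0

Candidate y = [2, 6, 1, 2, 1, 1, 0, 0]; check y·C column-wise:
  col α: 2·0 + 6·0 + 1·0 + 2·0 + 1·0 + 1·0 + 0·4 + 0·-2 = 0
  col β: 2·0 + 6·1 + 1·0 + 2·-3 + 1·0 + 1·0 = 0
  col γ: 2·3 + 6·0 + 1·-3 + 2·0 + 1·0 + 1·-3 = 0
  col δ: 2·-1 + 6·0 + 1·0 + 2·1 + 1·0 + 1·0 + 0·2 = 0
  col ε: 2·0 + 6·0 + 1·-2 + 2·0 + 1·2 + 1·0 + 0·-1 = 0
  col ζ: 2·0 + 6·0 + 1·0 + 2·0 + 1·4 + 1·-4 = 0

y = (A:2, B:6, C:1, D:2, E:1, F:1, G:0, H:0)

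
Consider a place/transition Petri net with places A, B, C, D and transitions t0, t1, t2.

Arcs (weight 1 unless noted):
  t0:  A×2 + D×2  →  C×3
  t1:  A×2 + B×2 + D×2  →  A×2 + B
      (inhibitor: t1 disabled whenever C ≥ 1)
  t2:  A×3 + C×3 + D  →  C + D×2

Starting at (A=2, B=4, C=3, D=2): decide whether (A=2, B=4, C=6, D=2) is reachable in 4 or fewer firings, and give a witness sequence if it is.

NO — not reachable within 4 firings

depth 0: 1 marking
depth 1: 2 markings reached so far
depth 2: 2 markings reached so far
(frontier empty at depth 2; search complete)
target is not among the 2 markings reachable within 4 steps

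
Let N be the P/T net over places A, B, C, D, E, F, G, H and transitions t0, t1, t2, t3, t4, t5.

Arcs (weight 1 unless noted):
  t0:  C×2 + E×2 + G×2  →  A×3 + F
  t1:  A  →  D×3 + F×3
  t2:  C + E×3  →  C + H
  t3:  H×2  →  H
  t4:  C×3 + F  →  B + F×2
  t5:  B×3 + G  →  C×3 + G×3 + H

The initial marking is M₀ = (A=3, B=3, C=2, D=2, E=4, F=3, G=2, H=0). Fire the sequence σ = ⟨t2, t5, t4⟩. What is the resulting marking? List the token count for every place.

step 1: fire t2:  (A=3, B=3, C=2, D=2, E=4, F=3, G=2, H=0) → (A=3, B=3, C=2, D=2, E=1, F=3, G=2, H=1)
step 2: fire t5:  (A=3, B=3, C=2, D=2, E=1, F=3, G=2, H=1) → (A=3, B=0, C=5, D=2, E=1, F=3, G=4, H=2)
step 3: fire t4:  (A=3, B=0, C=5, D=2, E=1, F=3, G=4, H=2) → (A=3, B=1, C=2, D=2, E=1, F=4, G=4, H=2)

(A=3, B=1, C=2, D=2, E=1, F=4, G=4, H=2)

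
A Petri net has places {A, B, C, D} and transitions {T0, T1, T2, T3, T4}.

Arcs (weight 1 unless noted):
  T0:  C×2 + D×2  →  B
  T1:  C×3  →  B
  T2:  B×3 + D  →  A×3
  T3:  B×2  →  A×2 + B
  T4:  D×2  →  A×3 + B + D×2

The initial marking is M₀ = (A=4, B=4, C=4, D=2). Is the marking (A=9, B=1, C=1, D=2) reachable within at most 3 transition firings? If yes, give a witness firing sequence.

NO — not reachable within 3 firings

depth 0: 1 marking
depth 1: 6 markings reached so far
depth 2: 16 markings reached so far
depth 3: 30 markings reached so far
target is not among the 30 markings reachable within 3 steps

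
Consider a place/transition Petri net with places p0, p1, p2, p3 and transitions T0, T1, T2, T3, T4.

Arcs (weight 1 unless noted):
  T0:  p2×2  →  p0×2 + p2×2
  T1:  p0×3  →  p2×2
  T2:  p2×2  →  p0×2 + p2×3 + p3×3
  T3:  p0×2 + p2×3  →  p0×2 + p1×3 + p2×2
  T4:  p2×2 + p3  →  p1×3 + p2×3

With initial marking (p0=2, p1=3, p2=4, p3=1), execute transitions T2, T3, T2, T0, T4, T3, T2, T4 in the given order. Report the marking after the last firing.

(p0=10, p1=15, p2=7, p3=8)

step 1: fire T2:  (p0=2, p1=3, p2=4, p3=1) → (p0=4, p1=3, p2=5, p3=4)
step 2: fire T3:  (p0=4, p1=3, p2=5, p3=4) → (p0=4, p1=6, p2=4, p3=4)
step 3: fire T2:  (p0=4, p1=6, p2=4, p3=4) → (p0=6, p1=6, p2=5, p3=7)
step 4: fire T0:  (p0=6, p1=6, p2=5, p3=7) → (p0=8, p1=6, p2=5, p3=7)
step 5: fire T4:  (p0=8, p1=6, p2=5, p3=7) → (p0=8, p1=9, p2=6, p3=6)
step 6: fire T3:  (p0=8, p1=9, p2=6, p3=6) → (p0=8, p1=12, p2=5, p3=6)
step 7: fire T2:  (p0=8, p1=12, p2=5, p3=6) → (p0=10, p1=12, p2=6, p3=9)
step 8: fire T4:  (p0=10, p1=12, p2=6, p3=9) → (p0=10, p1=15, p2=7, p3=8)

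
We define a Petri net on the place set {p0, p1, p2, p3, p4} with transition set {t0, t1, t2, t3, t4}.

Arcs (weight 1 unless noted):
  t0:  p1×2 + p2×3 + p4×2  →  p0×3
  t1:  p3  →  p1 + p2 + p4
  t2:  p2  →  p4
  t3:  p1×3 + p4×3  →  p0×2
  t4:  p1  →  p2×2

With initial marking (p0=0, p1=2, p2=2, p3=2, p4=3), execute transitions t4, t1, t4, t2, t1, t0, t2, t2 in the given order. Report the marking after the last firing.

step 1: fire t4:  (p0=0, p1=2, p2=2, p3=2, p4=3) → (p0=0, p1=1, p2=4, p3=2, p4=3)
step 2: fire t1:  (p0=0, p1=1, p2=4, p3=2, p4=3) → (p0=0, p1=2, p2=5, p3=1, p4=4)
step 3: fire t4:  (p0=0, p1=2, p2=5, p3=1, p4=4) → (p0=0, p1=1, p2=7, p3=1, p4=4)
step 4: fire t2:  (p0=0, p1=1, p2=7, p3=1, p4=4) → (p0=0, p1=1, p2=6, p3=1, p4=5)
step 5: fire t1:  (p0=0, p1=1, p2=6, p3=1, p4=5) → (p0=0, p1=2, p2=7, p3=0, p4=6)
step 6: fire t0:  (p0=0, p1=2, p2=7, p3=0, p4=6) → (p0=3, p1=0, p2=4, p3=0, p4=4)
step 7: fire t2:  (p0=3, p1=0, p2=4, p3=0, p4=4) → (p0=3, p1=0, p2=3, p3=0, p4=5)
step 8: fire t2:  (p0=3, p1=0, p2=3, p3=0, p4=5) → (p0=3, p1=0, p2=2, p3=0, p4=6)

(p0=3, p1=0, p2=2, p3=0, p4=6)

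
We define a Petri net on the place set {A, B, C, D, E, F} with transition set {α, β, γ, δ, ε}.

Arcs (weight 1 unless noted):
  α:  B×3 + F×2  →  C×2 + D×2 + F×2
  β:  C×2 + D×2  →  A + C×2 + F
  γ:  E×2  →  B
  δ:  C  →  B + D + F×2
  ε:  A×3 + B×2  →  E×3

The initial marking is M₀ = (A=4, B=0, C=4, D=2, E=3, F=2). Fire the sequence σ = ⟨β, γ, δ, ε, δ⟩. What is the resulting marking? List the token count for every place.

(A=2, B=1, C=2, D=2, E=4, F=7)

step 1: fire β:  (A=4, B=0, C=4, D=2, E=3, F=2) → (A=5, B=0, C=4, D=0, E=3, F=3)
step 2: fire γ:  (A=5, B=0, C=4, D=0, E=3, F=3) → (A=5, B=1, C=4, D=0, E=1, F=3)
step 3: fire δ:  (A=5, B=1, C=4, D=0, E=1, F=3) → (A=5, B=2, C=3, D=1, E=1, F=5)
step 4: fire ε:  (A=5, B=2, C=3, D=1, E=1, F=5) → (A=2, B=0, C=3, D=1, E=4, F=5)
step 5: fire δ:  (A=2, B=0, C=3, D=1, E=4, F=5) → (A=2, B=1, C=2, D=2, E=4, F=7)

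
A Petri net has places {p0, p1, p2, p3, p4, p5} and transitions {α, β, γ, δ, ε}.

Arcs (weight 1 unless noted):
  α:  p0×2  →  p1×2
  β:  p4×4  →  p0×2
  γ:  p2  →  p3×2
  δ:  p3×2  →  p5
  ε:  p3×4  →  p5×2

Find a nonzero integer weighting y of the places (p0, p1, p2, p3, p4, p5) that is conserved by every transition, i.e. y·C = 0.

Incidence matrix C (rows=places, cols=transitions):
        α    β    γ    δ    ε
   p0  -2    2    0    0    0
   p1   2    0    0    0    0
   p2   0    0   -1    0    0
   p3   0    0    2   -2   -4
   p4   0   -4    0    0    0
   p5   0    0    0    1    2

Candidate y = [2, 2, 0, 0, 1, 0]; check y·C column-wise:
  col α: 2·-2 + 2·2 + 1·0 = 0
  col β: 2·2 + 2·0 + 1·-4 = 0
  col γ: 2·0 + 2·0 + 0·-1 + 0·2 + 1·0 = 0
  col δ: 2·0 + 2·0 + 0·-2 + 1·0 + 0·1 = 0
  col ε: 2·0 + 2·0 + 0·-4 + 1·0 + 0·2 = 0

y = (p0:2, p1:2, p2:0, p3:0, p4:1, p5:0)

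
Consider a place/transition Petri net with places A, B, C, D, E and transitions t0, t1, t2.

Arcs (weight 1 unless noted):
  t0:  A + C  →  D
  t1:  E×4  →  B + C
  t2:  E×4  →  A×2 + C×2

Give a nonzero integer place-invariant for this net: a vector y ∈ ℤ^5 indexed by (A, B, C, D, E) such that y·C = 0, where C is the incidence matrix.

y = (A:1, B:1, C:-1, D:0, E:0)

Incidence matrix C (rows=places, cols=transitions):
       t0   t1   t2
    A  -1    0    2
    B   0    1    0
    C  -1    1    2
    D   1    0    0
    E   0   -4   -4

Candidate y = [1, 1, -1, 0, 0]; check y·C column-wise:
  col t0: 1·-1 + 1·0 + -1·-1 + 0·1 = 0
  col t1: 1·0 + 1·1 + -1·1 + 0·-4 = 0
  col t2: 1·2 + 1·0 + -1·2 + 0·-4 = 0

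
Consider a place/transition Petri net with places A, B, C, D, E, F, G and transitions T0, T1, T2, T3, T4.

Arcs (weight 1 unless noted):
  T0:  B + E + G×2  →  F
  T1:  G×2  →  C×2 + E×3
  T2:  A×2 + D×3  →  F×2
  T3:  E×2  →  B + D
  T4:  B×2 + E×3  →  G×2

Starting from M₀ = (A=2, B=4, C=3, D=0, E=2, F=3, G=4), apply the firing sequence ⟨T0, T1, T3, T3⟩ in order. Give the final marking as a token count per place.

step 1: fire T0:  (A=2, B=4, C=3, D=0, E=2, F=3, G=4) → (A=2, B=3, C=3, D=0, E=1, F=4, G=2)
step 2: fire T1:  (A=2, B=3, C=3, D=0, E=1, F=4, G=2) → (A=2, B=3, C=5, D=0, E=4, F=4, G=0)
step 3: fire T3:  (A=2, B=3, C=5, D=0, E=4, F=4, G=0) → (A=2, B=4, C=5, D=1, E=2, F=4, G=0)
step 4: fire T3:  (A=2, B=4, C=5, D=1, E=2, F=4, G=0) → (A=2, B=5, C=5, D=2, E=0, F=4, G=0)

(A=2, B=5, C=5, D=2, E=0, F=4, G=0)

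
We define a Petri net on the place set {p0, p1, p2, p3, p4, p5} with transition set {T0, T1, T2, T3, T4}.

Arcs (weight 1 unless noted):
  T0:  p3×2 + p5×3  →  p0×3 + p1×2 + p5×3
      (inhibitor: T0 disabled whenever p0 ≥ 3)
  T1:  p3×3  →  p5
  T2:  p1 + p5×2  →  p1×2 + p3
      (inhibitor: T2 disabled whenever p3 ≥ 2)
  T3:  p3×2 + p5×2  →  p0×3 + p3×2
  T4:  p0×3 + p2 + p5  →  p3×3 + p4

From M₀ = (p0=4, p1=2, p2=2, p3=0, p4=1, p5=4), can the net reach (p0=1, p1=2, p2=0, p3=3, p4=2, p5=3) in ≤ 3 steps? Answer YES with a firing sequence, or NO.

depth 0: 1 marking
depth 1: 3 markings reached so far
depth 2: 8 markings reached so far
depth 3: 13 markings reached so far
target is not among the 13 markings reachable within 3 steps

NO — not reachable within 3 firings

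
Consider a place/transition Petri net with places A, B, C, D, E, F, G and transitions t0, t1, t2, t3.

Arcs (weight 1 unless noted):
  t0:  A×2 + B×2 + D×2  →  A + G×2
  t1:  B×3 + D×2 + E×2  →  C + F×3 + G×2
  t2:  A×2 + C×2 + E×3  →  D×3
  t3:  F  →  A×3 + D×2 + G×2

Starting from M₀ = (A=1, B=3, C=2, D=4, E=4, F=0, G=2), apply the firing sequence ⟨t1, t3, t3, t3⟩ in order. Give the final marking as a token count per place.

step 1: fire t1:  (A=1, B=3, C=2, D=4, E=4, F=0, G=2) → (A=1, B=0, C=3, D=2, E=2, F=3, G=4)
step 2: fire t3:  (A=1, B=0, C=3, D=2, E=2, F=3, G=4) → (A=4, B=0, C=3, D=4, E=2, F=2, G=6)
step 3: fire t3:  (A=4, B=0, C=3, D=4, E=2, F=2, G=6) → (A=7, B=0, C=3, D=6, E=2, F=1, G=8)
step 4: fire t3:  (A=7, B=0, C=3, D=6, E=2, F=1, G=8) → (A=10, B=0, C=3, D=8, E=2, F=0, G=10)

(A=10, B=0, C=3, D=8, E=2, F=0, G=10)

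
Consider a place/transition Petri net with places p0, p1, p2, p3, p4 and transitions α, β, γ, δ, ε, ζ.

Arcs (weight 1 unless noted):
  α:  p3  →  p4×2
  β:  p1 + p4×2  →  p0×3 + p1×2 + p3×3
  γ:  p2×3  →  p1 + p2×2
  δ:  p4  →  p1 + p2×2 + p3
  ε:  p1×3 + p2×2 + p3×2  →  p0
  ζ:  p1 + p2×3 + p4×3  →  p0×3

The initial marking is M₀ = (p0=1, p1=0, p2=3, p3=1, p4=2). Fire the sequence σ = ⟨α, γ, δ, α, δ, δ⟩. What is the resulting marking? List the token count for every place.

step 1: fire α:  (p0=1, p1=0, p2=3, p3=1, p4=2) → (p0=1, p1=0, p2=3, p3=0, p4=4)
step 2: fire γ:  (p0=1, p1=0, p2=3, p3=0, p4=4) → (p0=1, p1=1, p2=2, p3=0, p4=4)
step 3: fire δ:  (p0=1, p1=1, p2=2, p3=0, p4=4) → (p0=1, p1=2, p2=4, p3=1, p4=3)
step 4: fire α:  (p0=1, p1=2, p2=4, p3=1, p4=3) → (p0=1, p1=2, p2=4, p3=0, p4=5)
step 5: fire δ:  (p0=1, p1=2, p2=4, p3=0, p4=5) → (p0=1, p1=3, p2=6, p3=1, p4=4)
step 6: fire δ:  (p0=1, p1=3, p2=6, p3=1, p4=4) → (p0=1, p1=4, p2=8, p3=2, p4=3)

(p0=1, p1=4, p2=8, p3=2, p4=3)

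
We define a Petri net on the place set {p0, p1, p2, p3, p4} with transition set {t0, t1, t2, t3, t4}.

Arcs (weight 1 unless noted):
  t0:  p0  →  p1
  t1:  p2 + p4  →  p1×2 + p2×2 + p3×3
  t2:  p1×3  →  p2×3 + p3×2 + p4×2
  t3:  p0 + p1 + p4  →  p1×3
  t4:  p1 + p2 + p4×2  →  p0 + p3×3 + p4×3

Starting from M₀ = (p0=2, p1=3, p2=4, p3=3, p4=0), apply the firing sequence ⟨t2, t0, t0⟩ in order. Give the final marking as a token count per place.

(p0=0, p1=2, p2=7, p3=5, p4=2)

step 1: fire t2:  (p0=2, p1=3, p2=4, p3=3, p4=0) → (p0=2, p1=0, p2=7, p3=5, p4=2)
step 2: fire t0:  (p0=2, p1=0, p2=7, p3=5, p4=2) → (p0=1, p1=1, p2=7, p3=5, p4=2)
step 3: fire t0:  (p0=1, p1=1, p2=7, p3=5, p4=2) → (p0=0, p1=2, p2=7, p3=5, p4=2)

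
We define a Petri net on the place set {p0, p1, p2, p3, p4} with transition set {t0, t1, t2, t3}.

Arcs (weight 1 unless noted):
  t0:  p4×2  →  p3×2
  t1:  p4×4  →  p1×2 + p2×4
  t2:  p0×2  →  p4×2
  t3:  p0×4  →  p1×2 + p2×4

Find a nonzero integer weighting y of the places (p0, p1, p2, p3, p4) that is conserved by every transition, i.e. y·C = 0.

Incidence matrix C (rows=places, cols=transitions):
       t0   t1   t2   t3
   p0   0    0   -2   -4
   p1   0    2    0    2
   p2   0    4    0    4
   p3   2    0    0    0
   p4  -2   -4    2    0

Candidate y = [0, 2, -1, 0, 0]; check y·C column-wise:
  col t0: 2·0 + -1·0 + 0·2 + 0·-2 = 0
  col t1: 2·2 + -1·4 + 0·-4 = 0
  col t2: 0·-2 + 2·0 + -1·0 + 0·2 = 0
  col t3: 0·-4 + 2·2 + -1·4 = 0

y = (p0:0, p1:2, p2:-1, p3:0, p4:0)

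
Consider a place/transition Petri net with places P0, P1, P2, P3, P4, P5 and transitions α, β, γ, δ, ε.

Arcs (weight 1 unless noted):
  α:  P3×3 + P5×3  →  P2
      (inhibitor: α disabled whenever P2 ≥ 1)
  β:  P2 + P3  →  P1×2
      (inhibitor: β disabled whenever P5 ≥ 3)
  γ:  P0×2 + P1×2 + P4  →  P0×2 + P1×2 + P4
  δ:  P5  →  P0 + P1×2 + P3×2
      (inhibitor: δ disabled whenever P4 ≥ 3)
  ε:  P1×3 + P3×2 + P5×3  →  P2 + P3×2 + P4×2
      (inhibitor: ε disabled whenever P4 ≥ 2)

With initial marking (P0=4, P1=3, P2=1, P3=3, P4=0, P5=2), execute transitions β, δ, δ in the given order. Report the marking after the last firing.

step 1: fire β:  (P0=4, P1=3, P2=1, P3=3, P4=0, P5=2) → (P0=4, P1=5, P2=0, P3=2, P4=0, P5=2)
step 2: fire δ:  (P0=4, P1=5, P2=0, P3=2, P4=0, P5=2) → (P0=5, P1=7, P2=0, P3=4, P4=0, P5=1)
step 3: fire δ:  (P0=5, P1=7, P2=0, P3=4, P4=0, P5=1) → (P0=6, P1=9, P2=0, P3=6, P4=0, P5=0)

(P0=6, P1=9, P2=0, P3=6, P4=0, P5=0)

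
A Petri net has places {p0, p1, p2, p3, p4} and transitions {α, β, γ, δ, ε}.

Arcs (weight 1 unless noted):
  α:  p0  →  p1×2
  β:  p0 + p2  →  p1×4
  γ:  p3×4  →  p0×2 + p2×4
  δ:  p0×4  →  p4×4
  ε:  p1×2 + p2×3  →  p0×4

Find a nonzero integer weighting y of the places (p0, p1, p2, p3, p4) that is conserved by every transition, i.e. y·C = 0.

Incidence matrix C (rows=places, cols=transitions):
        α    β    γ    δ    ε
   p0  -1   -1    2   -4    4
   p1   2    4    0    0   -2
   p2   0   -1    4    0   -3
   p3   0    0   -4    0    0
   p4   0    0    0    4    0

Candidate y = [2, 1, 2, 3, 2]; check y·C column-wise:
  col α: 2·-1 + 1·2 + 2·0 + 3·0 + 2·0 = 0
  col β: 2·-1 + 1·4 + 2·-1 + 3·0 + 2·0 = 0
  col γ: 2·2 + 1·0 + 2·4 + 3·-4 + 2·0 = 0
  col δ: 2·-4 + 1·0 + 2·0 + 3·0 + 2·4 = 0
  col ε: 2·4 + 1·-2 + 2·-3 + 3·0 + 2·0 = 0

y = (p0:2, p1:1, p2:2, p3:3, p4:2)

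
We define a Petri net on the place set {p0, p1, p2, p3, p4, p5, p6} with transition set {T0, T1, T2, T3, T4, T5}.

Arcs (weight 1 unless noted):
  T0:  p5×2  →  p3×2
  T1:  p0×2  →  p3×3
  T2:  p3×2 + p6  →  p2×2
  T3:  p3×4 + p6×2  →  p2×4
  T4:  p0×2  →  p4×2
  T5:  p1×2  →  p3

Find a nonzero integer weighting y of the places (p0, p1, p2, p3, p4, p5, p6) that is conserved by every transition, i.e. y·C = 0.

y = (p0:3, p1:1, p2:2, p3:2, p4:3, p5:2, p6:0)

Incidence matrix C (rows=places, cols=transitions):
       T0   T1   T2   T3   T4   T5
   p0   0   -2    0    0   -2    0
   p1   0    0    0    0    0   -2
   p2   0    0    2    4    0    0
   p3   2    3   -2   -4    0    1
   p4   0    0    0    0    2    0
   p5  -2    0    0    0    0    0
   p6   0    0   -1   -2    0    0

Candidate y = [3, 1, 2, 2, 3, 2, 0]; check y·C column-wise:
  col T0: 3·0 + 1·0 + 2·0 + 2·2 + 3·0 + 2·-2 = 0
  col T1: 3·-2 + 1·0 + 2·0 + 2·3 + 3·0 + 2·0 = 0
  col T2: 3·0 + 1·0 + 2·2 + 2·-2 + 3·0 + 2·0 + 0·-1 = 0
  col T3: 3·0 + 1·0 + 2·4 + 2·-4 + 3·0 + 2·0 + 0·-2 = 0
  col T4: 3·-2 + 1·0 + 2·0 + 2·0 + 3·2 + 2·0 = 0
  col T5: 3·0 + 1·-2 + 2·0 + 2·1 + 3·0 + 2·0 = 0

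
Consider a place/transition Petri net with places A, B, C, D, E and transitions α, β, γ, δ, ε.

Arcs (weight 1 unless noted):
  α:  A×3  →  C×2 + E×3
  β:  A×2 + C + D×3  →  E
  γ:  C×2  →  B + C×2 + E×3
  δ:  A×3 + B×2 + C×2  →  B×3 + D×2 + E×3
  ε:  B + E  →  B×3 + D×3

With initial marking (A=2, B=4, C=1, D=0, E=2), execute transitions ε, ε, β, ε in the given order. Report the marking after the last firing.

(A=0, B=10, C=0, D=6, E=0)

step 1: fire ε:  (A=2, B=4, C=1, D=0, E=2) → (A=2, B=6, C=1, D=3, E=1)
step 2: fire ε:  (A=2, B=6, C=1, D=3, E=1) → (A=2, B=8, C=1, D=6, E=0)
step 3: fire β:  (A=2, B=8, C=1, D=6, E=0) → (A=0, B=8, C=0, D=3, E=1)
step 4: fire ε:  (A=0, B=8, C=0, D=3, E=1) → (A=0, B=10, C=0, D=6, E=0)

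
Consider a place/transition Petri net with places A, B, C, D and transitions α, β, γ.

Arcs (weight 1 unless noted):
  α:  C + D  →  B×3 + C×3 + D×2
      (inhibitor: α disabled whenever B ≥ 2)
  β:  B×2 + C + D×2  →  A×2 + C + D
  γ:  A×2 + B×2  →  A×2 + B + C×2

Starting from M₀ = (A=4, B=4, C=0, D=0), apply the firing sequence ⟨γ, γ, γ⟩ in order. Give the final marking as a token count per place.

step 1: fire γ:  (A=4, B=4, C=0, D=0) → (A=4, B=3, C=2, D=0)
step 2: fire γ:  (A=4, B=3, C=2, D=0) → (A=4, B=2, C=4, D=0)
step 3: fire γ:  (A=4, B=2, C=4, D=0) → (A=4, B=1, C=6, D=0)

(A=4, B=1, C=6, D=0)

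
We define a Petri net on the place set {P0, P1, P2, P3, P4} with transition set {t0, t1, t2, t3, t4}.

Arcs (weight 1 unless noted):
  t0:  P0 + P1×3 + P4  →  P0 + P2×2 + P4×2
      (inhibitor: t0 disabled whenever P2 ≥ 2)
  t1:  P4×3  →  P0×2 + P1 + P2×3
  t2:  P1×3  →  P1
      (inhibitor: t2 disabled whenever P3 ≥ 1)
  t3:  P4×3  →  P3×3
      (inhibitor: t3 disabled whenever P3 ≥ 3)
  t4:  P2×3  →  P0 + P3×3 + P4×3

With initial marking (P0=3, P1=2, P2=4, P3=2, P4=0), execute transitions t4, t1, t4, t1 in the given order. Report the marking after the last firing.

(P0=9, P1=4, P2=4, P3=8, P4=0)

step 1: fire t4:  (P0=3, P1=2, P2=4, P3=2, P4=0) → (P0=4, P1=2, P2=1, P3=5, P4=3)
step 2: fire t1:  (P0=4, P1=2, P2=1, P3=5, P4=3) → (P0=6, P1=3, P2=4, P3=5, P4=0)
step 3: fire t4:  (P0=6, P1=3, P2=4, P3=5, P4=0) → (P0=7, P1=3, P2=1, P3=8, P4=3)
step 4: fire t1:  (P0=7, P1=3, P2=1, P3=8, P4=3) → (P0=9, P1=4, P2=4, P3=8, P4=0)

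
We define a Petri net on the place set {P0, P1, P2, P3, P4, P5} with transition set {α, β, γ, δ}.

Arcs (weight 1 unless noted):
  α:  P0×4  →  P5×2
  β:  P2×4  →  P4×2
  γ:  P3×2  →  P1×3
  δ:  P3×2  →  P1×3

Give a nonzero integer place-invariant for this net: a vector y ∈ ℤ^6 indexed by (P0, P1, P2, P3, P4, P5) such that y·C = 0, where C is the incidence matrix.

y = (P0:0, P1:2, P2:0, P3:3, P4:0, P5:0)

Incidence matrix C (rows=places, cols=transitions):
        α    β    γ    δ
   P0  -4    0    0    0
   P1   0    0    3    3
   P2   0   -4    0    0
   P3   0    0   -2   -2
   P4   0    2    0    0
   P5   2    0    0    0

Candidate y = [0, 2, 0, 3, 0, 0]; check y·C column-wise:
  col α: 0·-4 + 2·0 + 3·0 + 0·2 = 0
  col β: 2·0 + 0·-4 + 3·0 + 0·2 = 0
  col γ: 2·3 + 3·-2 = 0
  col δ: 2·3 + 3·-2 = 0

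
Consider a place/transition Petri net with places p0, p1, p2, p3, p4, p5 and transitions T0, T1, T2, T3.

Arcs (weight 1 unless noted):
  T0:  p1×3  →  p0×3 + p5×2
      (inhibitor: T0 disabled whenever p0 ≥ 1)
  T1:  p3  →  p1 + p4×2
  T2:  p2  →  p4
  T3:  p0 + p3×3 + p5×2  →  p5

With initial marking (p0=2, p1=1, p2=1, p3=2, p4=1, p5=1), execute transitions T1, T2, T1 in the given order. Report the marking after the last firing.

(p0=2, p1=3, p2=0, p3=0, p4=6, p5=1)

step 1: fire T1:  (p0=2, p1=1, p2=1, p3=2, p4=1, p5=1) → (p0=2, p1=2, p2=1, p3=1, p4=3, p5=1)
step 2: fire T2:  (p0=2, p1=2, p2=1, p3=1, p4=3, p5=1) → (p0=2, p1=2, p2=0, p3=1, p4=4, p5=1)
step 3: fire T1:  (p0=2, p1=2, p2=0, p3=1, p4=4, p5=1) → (p0=2, p1=3, p2=0, p3=0, p4=6, p5=1)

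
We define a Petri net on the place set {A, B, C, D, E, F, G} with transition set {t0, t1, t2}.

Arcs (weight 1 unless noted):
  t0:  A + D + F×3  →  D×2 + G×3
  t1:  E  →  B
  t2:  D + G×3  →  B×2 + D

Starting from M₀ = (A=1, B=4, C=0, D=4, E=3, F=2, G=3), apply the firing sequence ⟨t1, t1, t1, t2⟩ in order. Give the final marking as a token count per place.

(A=1, B=9, C=0, D=4, E=0, F=2, G=0)

step 1: fire t1:  (A=1, B=4, C=0, D=4, E=3, F=2, G=3) → (A=1, B=5, C=0, D=4, E=2, F=2, G=3)
step 2: fire t1:  (A=1, B=5, C=0, D=4, E=2, F=2, G=3) → (A=1, B=6, C=0, D=4, E=1, F=2, G=3)
step 3: fire t1:  (A=1, B=6, C=0, D=4, E=1, F=2, G=3) → (A=1, B=7, C=0, D=4, E=0, F=2, G=3)
step 4: fire t2:  (A=1, B=7, C=0, D=4, E=0, F=2, G=3) → (A=1, B=9, C=0, D=4, E=0, F=2, G=0)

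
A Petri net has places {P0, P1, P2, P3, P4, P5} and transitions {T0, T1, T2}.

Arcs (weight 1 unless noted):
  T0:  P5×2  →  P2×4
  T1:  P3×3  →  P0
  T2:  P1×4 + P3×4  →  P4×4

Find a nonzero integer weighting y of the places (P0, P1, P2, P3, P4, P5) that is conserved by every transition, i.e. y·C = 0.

Incidence matrix C (rows=places, cols=transitions):
       T0   T1   T2
   P0   0    1    0
   P1   0    0   -4
   P2   4    0    0
   P3   0   -3   -4
   P4   0    0    4
   P5  -2    0    0

Candidate y = [3, -1, 0, 1, 0, 0]; check y·C column-wise:
  col T0: 3·0 + -1·0 + 0·4 + 1·0 + 0·-2 = 0
  col T1: 3·1 + -1·0 + 1·-3 = 0
  col T2: 3·0 + -1·-4 + 1·-4 + 0·4 = 0

y = (P0:3, P1:-1, P2:0, P3:1, P4:0, P5:0)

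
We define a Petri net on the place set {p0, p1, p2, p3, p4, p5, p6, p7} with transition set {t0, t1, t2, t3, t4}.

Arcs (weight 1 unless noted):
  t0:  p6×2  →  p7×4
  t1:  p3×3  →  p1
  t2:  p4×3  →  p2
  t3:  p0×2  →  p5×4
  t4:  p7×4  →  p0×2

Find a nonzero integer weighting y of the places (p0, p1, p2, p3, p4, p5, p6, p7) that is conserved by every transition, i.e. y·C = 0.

Incidence matrix C (rows=places, cols=transitions):
       t0   t1   t2   t3   t4
   p0   0    0    0   -2    2
   p1   0    1    0    0    0
   p2   0    0    1    0    0
   p3   0   -3    0    0    0
   p4   0    0   -3    0    0
   p5   0    0    0    4    0
   p6  -2    0    0    0    0
   p7   4    0    0    0   -4

Candidate y = [0, 3, 0, 1, 0, 0, 0, 0]; check y·C column-wise:
  col t0: 3·0 + 1·0 + 0·-2 + 0·4 = 0
  col t1: 3·1 + 1·-3 = 0
  col t2: 3·0 + 0·1 + 1·0 + 0·-3 = 0
  col t3: 0·-2 + 3·0 + 1·0 + 0·4 = 0
  col t4: 0·2 + 3·0 + 1·0 + 0·-4 = 0

y = (p0:0, p1:3, p2:0, p3:1, p4:0, p5:0, p6:0, p7:0)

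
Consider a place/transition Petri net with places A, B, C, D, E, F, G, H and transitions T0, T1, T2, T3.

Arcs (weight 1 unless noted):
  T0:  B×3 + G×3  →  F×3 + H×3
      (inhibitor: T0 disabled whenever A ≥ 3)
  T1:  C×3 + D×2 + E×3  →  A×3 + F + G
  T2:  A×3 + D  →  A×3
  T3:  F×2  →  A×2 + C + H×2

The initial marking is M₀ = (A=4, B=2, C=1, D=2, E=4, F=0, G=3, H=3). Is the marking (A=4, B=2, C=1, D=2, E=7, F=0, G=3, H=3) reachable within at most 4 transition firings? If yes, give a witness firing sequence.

depth 0: 1 marking
depth 1: 2 markings reached so far
depth 2: 3 markings reached so far
depth 3: 3 markings reached so far
(frontier empty at depth 3; search complete)
target is not among the 3 markings reachable within 4 steps

NO — not reachable within 4 firings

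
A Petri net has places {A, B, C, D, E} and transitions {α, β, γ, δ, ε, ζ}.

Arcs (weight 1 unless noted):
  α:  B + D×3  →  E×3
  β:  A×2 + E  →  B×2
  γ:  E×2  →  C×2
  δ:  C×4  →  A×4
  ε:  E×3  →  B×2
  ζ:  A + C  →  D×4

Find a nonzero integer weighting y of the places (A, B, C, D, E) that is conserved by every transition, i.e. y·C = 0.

Incidence matrix C (rows=places, cols=transitions):
        α    β    γ    δ    ε    ζ
    A   0   -2    0    4    0   -1
    B  -1    2    0    0    2    0
    C   0    0    2   -4    0   -1
    D  -3    0    0    0    0    4
    E   3   -1   -2    0   -3    0

Candidate y = [2, 3, 2, 1, 2]; check y·C column-wise:
  col α: 2·0 + 3·-1 + 2·0 + 1·-3 + 2·3 = 0
  col β: 2·-2 + 3·2 + 2·0 + 1·0 + 2·-1 = 0
  col γ: 2·0 + 3·0 + 2·2 + 1·0 + 2·-2 = 0
  col δ: 2·4 + 3·0 + 2·-4 + 1·0 + 2·0 = 0
  col ε: 2·0 + 3·2 + 2·0 + 1·0 + 2·-3 = 0
  col ζ: 2·-1 + 3·0 + 2·-1 + 1·4 + 2·0 = 0

y = (A:2, B:3, C:2, D:1, E:2)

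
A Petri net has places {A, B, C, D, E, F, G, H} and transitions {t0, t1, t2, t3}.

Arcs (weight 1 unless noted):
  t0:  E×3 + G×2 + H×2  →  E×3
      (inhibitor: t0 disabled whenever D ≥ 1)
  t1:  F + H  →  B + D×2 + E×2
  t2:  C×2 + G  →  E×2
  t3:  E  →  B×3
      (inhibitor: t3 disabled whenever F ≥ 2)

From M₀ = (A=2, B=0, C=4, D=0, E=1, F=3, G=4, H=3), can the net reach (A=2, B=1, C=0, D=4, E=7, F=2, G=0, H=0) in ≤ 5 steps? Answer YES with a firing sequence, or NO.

NO — not reachable within 5 firings

depth 0: 1 marking
depth 1: 3 markings reached so far
depth 2: 7 markings reached so far
depth 3: 13 markings reached so far
depth 4: 19 markings reached so far
depth 5: 25 markings reached so far
target is not among the 25 markings reachable within 5 steps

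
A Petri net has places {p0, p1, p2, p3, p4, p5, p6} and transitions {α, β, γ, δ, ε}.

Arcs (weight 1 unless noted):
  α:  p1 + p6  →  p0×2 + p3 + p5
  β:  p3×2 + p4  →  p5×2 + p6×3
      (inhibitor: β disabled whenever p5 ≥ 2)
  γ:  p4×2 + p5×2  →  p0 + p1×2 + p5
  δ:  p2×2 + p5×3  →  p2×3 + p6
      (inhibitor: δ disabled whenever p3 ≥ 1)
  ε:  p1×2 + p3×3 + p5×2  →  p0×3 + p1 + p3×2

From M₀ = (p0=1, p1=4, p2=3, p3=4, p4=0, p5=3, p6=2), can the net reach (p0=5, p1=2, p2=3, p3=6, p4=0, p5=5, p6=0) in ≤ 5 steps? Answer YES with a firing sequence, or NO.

YES — reachable via ⟨α, α⟩ (2 firings)

step 1: fire α:  (p0=1, p1=4, p2=3, p3=4, p4=0, p5=3, p6=2) → (p0=3, p1=3, p2=3, p3=5, p4=0, p5=4, p6=1)
step 2: fire α:  (p0=3, p1=3, p2=3, p3=5, p4=0, p5=4, p6=1) → (p0=5, p1=2, p2=3, p3=6, p4=0, p5=5, p6=0)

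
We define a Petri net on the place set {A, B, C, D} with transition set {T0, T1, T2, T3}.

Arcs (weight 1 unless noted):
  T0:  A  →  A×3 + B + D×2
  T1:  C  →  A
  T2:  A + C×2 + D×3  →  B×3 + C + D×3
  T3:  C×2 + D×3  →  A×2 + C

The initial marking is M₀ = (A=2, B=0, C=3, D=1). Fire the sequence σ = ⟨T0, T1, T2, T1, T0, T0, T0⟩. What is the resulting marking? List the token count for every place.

(A=11, B=7, C=0, D=9)

step 1: fire T0:  (A=2, B=0, C=3, D=1) → (A=4, B=1, C=3, D=3)
step 2: fire T1:  (A=4, B=1, C=3, D=3) → (A=5, B=1, C=2, D=3)
step 3: fire T2:  (A=5, B=1, C=2, D=3) → (A=4, B=4, C=1, D=3)
step 4: fire T1:  (A=4, B=4, C=1, D=3) → (A=5, B=4, C=0, D=3)
step 5: fire T0:  (A=5, B=4, C=0, D=3) → (A=7, B=5, C=0, D=5)
step 6: fire T0:  (A=7, B=5, C=0, D=5) → (A=9, B=6, C=0, D=7)
step 7: fire T0:  (A=9, B=6, C=0, D=7) → (A=11, B=7, C=0, D=9)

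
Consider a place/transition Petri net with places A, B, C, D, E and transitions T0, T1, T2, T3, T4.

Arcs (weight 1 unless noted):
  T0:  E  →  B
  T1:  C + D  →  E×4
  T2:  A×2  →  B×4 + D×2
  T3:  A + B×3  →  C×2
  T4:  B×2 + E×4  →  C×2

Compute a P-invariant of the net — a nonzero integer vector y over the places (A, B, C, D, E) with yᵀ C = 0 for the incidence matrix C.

Incidence matrix C (rows=places, cols=transitions):
       T0   T1   T2   T3   T4
    A   0    0   -2   -1    0
    B   1    0    4   -3   -2
    C   0   -1    0    2    2
    D   0   -1    2    0    0
    E  -1    4    0    0   -4

Candidate y = [3, 1, 3, 1, 1]; check y·C column-wise:
  col T0: 3·0 + 1·1 + 3·0 + 1·0 + 1·-1 = 0
  col T1: 3·0 + 1·0 + 3·-1 + 1·-1 + 1·4 = 0
  col T2: 3·-2 + 1·4 + 3·0 + 1·2 + 1·0 = 0
  col T3: 3·-1 + 1·-3 + 3·2 + 1·0 + 1·0 = 0
  col T4: 3·0 + 1·-2 + 3·2 + 1·0 + 1·-4 = 0

y = (A:3, B:1, C:3, D:1, E:1)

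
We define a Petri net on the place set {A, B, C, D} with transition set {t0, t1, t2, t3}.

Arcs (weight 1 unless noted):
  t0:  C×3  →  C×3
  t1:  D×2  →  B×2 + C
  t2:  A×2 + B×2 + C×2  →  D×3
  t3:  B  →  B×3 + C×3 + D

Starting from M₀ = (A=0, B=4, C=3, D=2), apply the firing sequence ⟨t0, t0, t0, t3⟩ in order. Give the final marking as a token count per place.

step 1: fire t0:  (A=0, B=4, C=3, D=2) → (A=0, B=4, C=3, D=2)
step 2: fire t0:  (A=0, B=4, C=3, D=2) → (A=0, B=4, C=3, D=2)
step 3: fire t0:  (A=0, B=4, C=3, D=2) → (A=0, B=4, C=3, D=2)
step 4: fire t3:  (A=0, B=4, C=3, D=2) → (A=0, B=6, C=6, D=3)

(A=0, B=6, C=6, D=3)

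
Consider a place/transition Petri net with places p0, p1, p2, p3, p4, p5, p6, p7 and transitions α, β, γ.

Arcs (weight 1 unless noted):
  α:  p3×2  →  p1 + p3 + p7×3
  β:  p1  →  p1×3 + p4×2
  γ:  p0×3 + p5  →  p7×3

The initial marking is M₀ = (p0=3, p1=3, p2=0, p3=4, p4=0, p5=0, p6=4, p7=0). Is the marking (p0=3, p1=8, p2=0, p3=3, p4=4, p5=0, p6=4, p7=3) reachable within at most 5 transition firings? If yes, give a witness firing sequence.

YES — reachable via ⟨α, β, β⟩ (3 firings)

step 1: fire α:  (p0=3, p1=3, p2=0, p3=4, p4=0, p5=0, p6=4, p7=0) → (p0=3, p1=4, p2=0, p3=3, p4=0, p5=0, p6=4, p7=3)
step 2: fire β:  (p0=3, p1=4, p2=0, p3=3, p4=0, p5=0, p6=4, p7=3) → (p0=3, p1=6, p2=0, p3=3, p4=2, p5=0, p6=4, p7=3)
step 3: fire β:  (p0=3, p1=6, p2=0, p3=3, p4=2, p5=0, p6=4, p7=3) → (p0=3, p1=8, p2=0, p3=3, p4=4, p5=0, p6=4, p7=3)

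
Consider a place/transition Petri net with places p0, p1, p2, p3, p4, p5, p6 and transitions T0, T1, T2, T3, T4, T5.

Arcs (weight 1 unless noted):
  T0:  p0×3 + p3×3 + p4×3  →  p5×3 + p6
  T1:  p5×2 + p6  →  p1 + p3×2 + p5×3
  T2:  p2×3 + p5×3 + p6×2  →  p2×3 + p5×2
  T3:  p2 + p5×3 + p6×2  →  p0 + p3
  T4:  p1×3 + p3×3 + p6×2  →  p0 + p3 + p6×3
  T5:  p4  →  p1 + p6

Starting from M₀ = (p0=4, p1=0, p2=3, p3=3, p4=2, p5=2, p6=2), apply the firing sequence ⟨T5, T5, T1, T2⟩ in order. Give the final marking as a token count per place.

(p0=4, p1=3, p2=3, p3=5, p4=0, p5=2, p6=1)

step 1: fire T5:  (p0=4, p1=0, p2=3, p3=3, p4=2, p5=2, p6=2) → (p0=4, p1=1, p2=3, p3=3, p4=1, p5=2, p6=3)
step 2: fire T5:  (p0=4, p1=1, p2=3, p3=3, p4=1, p5=2, p6=3) → (p0=4, p1=2, p2=3, p3=3, p4=0, p5=2, p6=4)
step 3: fire T1:  (p0=4, p1=2, p2=3, p3=3, p4=0, p5=2, p6=4) → (p0=4, p1=3, p2=3, p3=5, p4=0, p5=3, p6=3)
step 4: fire T2:  (p0=4, p1=3, p2=3, p3=5, p4=0, p5=3, p6=3) → (p0=4, p1=3, p2=3, p3=5, p4=0, p5=2, p6=1)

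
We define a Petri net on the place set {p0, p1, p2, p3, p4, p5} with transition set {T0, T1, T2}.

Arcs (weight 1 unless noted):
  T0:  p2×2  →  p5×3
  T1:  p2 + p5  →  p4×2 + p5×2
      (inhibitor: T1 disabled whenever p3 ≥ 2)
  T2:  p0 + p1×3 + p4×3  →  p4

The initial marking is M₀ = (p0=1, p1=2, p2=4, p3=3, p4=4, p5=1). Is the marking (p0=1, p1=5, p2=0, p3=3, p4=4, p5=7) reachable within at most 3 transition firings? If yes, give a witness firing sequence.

NO — not reachable within 3 firings

depth 0: 1 marking
depth 1: 2 markings reached so far
depth 2: 3 markings reached so far
depth 3: 3 markings reached so far
(frontier empty at depth 3; search complete)
target is not among the 3 markings reachable within 3 steps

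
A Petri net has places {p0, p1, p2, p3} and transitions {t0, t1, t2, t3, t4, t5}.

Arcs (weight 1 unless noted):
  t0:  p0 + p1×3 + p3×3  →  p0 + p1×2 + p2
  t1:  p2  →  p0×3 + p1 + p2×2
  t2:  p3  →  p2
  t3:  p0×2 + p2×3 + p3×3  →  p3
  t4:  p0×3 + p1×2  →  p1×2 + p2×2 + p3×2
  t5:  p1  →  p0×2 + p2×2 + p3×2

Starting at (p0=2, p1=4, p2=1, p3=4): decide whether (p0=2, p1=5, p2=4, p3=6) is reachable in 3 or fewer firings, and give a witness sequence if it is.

step 1: fire t1:  (p0=2, p1=4, p2=1, p3=4) → (p0=5, p1=5, p2=2, p3=4)
step 2: fire t4:  (p0=5, p1=5, p2=2, p3=4) → (p0=2, p1=5, p2=4, p3=6)

YES — reachable via ⟨t1, t4⟩ (2 firings)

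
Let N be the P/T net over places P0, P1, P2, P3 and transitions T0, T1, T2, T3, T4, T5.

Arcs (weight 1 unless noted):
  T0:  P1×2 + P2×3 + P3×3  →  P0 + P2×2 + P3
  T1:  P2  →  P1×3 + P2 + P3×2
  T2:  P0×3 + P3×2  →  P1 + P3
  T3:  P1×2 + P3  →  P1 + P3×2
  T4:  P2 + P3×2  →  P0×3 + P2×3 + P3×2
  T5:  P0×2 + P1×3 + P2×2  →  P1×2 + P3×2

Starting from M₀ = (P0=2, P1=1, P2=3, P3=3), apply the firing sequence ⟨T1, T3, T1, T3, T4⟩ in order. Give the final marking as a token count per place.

step 1: fire T1:  (P0=2, P1=1, P2=3, P3=3) → (P0=2, P1=4, P2=3, P3=5)
step 2: fire T3:  (P0=2, P1=4, P2=3, P3=5) → (P0=2, P1=3, P2=3, P3=6)
step 3: fire T1:  (P0=2, P1=3, P2=3, P3=6) → (P0=2, P1=6, P2=3, P3=8)
step 4: fire T3:  (P0=2, P1=6, P2=3, P3=8) → (P0=2, P1=5, P2=3, P3=9)
step 5: fire T4:  (P0=2, P1=5, P2=3, P3=9) → (P0=5, P1=5, P2=5, P3=9)

(P0=5, P1=5, P2=5, P3=9)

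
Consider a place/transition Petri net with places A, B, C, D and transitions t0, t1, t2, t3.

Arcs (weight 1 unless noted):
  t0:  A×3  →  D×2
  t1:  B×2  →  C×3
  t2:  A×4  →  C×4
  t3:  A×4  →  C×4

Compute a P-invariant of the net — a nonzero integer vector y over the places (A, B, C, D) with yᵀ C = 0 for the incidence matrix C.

y = (A:2, B:3, C:2, D:3)

Incidence matrix C (rows=places, cols=transitions):
       t0   t1   t2   t3
    A  -3    0   -4   -4
    B   0   -2    0    0
    C   0    3    4    4
    D   2    0    0    0

Candidate y = [2, 3, 2, 3]; check y·C column-wise:
  col t0: 2·-3 + 3·0 + 2·0 + 3·2 = 0
  col t1: 2·0 + 3·-2 + 2·3 + 3·0 = 0
  col t2: 2·-4 + 3·0 + 2·4 + 3·0 = 0
  col t3: 2·-4 + 3·0 + 2·4 + 3·0 = 0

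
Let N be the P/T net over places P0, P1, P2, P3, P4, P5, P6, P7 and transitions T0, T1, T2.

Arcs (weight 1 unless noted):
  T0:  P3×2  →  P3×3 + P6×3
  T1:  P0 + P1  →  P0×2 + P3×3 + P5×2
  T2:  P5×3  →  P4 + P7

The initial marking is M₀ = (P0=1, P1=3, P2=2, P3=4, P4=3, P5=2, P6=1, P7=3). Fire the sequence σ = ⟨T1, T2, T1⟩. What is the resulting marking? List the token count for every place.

step 1: fire T1:  (P0=1, P1=3, P2=2, P3=4, P4=3, P5=2, P6=1, P7=3) → (P0=2, P1=2, P2=2, P3=7, P4=3, P5=4, P6=1, P7=3)
step 2: fire T2:  (P0=2, P1=2, P2=2, P3=7, P4=3, P5=4, P6=1, P7=3) → (P0=2, P1=2, P2=2, P3=7, P4=4, P5=1, P6=1, P7=4)
step 3: fire T1:  (P0=2, P1=2, P2=2, P3=7, P4=4, P5=1, P6=1, P7=4) → (P0=3, P1=1, P2=2, P3=10, P4=4, P5=3, P6=1, P7=4)

(P0=3, P1=1, P2=2, P3=10, P4=4, P5=3, P6=1, P7=4)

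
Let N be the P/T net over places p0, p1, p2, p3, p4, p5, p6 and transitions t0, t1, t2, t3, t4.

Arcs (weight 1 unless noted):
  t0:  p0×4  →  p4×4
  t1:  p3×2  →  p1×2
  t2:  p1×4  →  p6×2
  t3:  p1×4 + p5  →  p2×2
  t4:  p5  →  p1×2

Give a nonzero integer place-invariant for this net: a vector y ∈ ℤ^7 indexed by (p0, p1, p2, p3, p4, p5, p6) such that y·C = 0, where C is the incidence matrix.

y = (p0:1, p1:0, p2:0, p3:0, p4:1, p5:0, p6:0)

Incidence matrix C (rows=places, cols=transitions):
       t0   t1   t2   t3   t4
   p0  -4    0    0    0    0
   p1   0    2   -4   -4    2
   p2   0    0    0    2    0
   p3   0   -2    0    0    0
   p4   4    0    0    0    0
   p5   0    0    0   -1   -1
   p6   0    0    2    0    0

Candidate y = [1, 0, 0, 0, 1, 0, 0]; check y·C column-wise:
  col t0: 1·-4 + 1·4 = 0
  col t1: 1·0 + 0·2 + 0·-2 + 1·0 = 0
  col t2: 1·0 + 0·-4 + 1·0 + 0·2 = 0
  col t3: 1·0 + 0·-4 + 0·2 + 1·0 + 0·-1 = 0
  col t4: 1·0 + 0·2 + 1·0 + 0·-1 = 0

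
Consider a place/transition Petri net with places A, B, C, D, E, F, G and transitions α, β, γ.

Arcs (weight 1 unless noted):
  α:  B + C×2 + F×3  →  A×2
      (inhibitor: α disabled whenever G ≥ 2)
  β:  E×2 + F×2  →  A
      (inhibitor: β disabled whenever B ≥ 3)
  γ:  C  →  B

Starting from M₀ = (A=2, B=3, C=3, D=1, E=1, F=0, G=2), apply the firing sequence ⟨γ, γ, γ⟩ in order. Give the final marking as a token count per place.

step 1: fire γ:  (A=2, B=3, C=3, D=1, E=1, F=0, G=2) → (A=2, B=4, C=2, D=1, E=1, F=0, G=2)
step 2: fire γ:  (A=2, B=4, C=2, D=1, E=1, F=0, G=2) → (A=2, B=5, C=1, D=1, E=1, F=0, G=2)
step 3: fire γ:  (A=2, B=5, C=1, D=1, E=1, F=0, G=2) → (A=2, B=6, C=0, D=1, E=1, F=0, G=2)

(A=2, B=6, C=0, D=1, E=1, F=0, G=2)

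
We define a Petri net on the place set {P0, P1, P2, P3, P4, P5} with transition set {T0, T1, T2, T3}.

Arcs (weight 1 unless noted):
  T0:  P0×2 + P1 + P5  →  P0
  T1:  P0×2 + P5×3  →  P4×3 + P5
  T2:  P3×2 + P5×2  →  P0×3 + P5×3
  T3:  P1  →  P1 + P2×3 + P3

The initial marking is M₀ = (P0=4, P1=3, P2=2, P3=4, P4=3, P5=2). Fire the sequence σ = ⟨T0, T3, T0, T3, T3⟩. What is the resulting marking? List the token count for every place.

step 1: fire T0:  (P0=4, P1=3, P2=2, P3=4, P4=3, P5=2) → (P0=3, P1=2, P2=2, P3=4, P4=3, P5=1)
step 2: fire T3:  (P0=3, P1=2, P2=2, P3=4, P4=3, P5=1) → (P0=3, P1=2, P2=5, P3=5, P4=3, P5=1)
step 3: fire T0:  (P0=3, P1=2, P2=5, P3=5, P4=3, P5=1) → (P0=2, P1=1, P2=5, P3=5, P4=3, P5=0)
step 4: fire T3:  (P0=2, P1=1, P2=5, P3=5, P4=3, P5=0) → (P0=2, P1=1, P2=8, P3=6, P4=3, P5=0)
step 5: fire T3:  (P0=2, P1=1, P2=8, P3=6, P4=3, P5=0) → (P0=2, P1=1, P2=11, P3=7, P4=3, P5=0)

(P0=2, P1=1, P2=11, P3=7, P4=3, P5=0)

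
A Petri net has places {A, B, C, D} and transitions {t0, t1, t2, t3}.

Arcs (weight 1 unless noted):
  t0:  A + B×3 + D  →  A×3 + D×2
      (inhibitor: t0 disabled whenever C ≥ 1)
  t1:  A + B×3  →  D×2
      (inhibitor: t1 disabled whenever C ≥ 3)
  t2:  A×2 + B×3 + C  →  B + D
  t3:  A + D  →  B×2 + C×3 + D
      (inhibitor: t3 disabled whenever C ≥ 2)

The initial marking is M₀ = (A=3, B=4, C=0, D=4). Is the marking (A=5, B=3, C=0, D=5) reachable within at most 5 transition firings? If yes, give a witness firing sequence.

depth 0: 1 marking
depth 1: 4 markings reached so far
depth 2: 7 markings reached so far
depth 3: 8 markings reached so far
depth 4: 8 markings reached so far
(frontier empty at depth 4; search complete)
target is not among the 8 markings reachable within 5 steps

NO — not reachable within 5 firings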